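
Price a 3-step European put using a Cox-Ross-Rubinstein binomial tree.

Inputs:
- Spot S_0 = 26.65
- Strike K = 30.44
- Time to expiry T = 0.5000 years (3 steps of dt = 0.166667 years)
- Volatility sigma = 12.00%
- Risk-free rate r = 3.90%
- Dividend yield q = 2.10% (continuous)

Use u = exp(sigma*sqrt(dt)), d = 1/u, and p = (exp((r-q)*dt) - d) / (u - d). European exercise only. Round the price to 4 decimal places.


dt = T/N = 0.166667
u = exp(sigma*sqrt(dt)) = 1.050210; d = 1/u = 0.952191
p = (exp((r-q)*dt) - d) / (u - d) = 0.518407
Discount per step: exp(-r*dt) = 0.993521
Stock lattice S(k, i) with i counting down-moves:
  k=0: S(0,0) = 26.6500
  k=1: S(1,0) = 27.9881; S(1,1) = 25.3759
  k=2: S(2,0) = 29.3934; S(2,1) = 26.6500; S(2,2) = 24.1627
  k=3: S(3,0) = 30.8692; S(3,1) = 27.9881; S(3,2) = 25.3759; S(3,3) = 23.0075
Terminal payoffs V(N, i) = max(K - S_T, 0):
  V(3,0) = 0.000000; V(3,1) = 2.451913; V(3,2) = 5.064114; V(3,3) = 7.432511
Backward induction: V(k, i) = exp(-r*dt) * [p * V(k+1, i) + (1-p) * V(k+1, i+1)].
  V(2,0) = exp(-r*dt) * [p*0.000000 + (1-p)*2.451913] = 1.173173
  V(2,1) = exp(-r*dt) * [p*2.451913 + (1-p)*5.064114] = 3.685894
  V(2,2) = exp(-r*dt) * [p*5.064114 + (1-p)*7.432511] = 6.164517
  V(1,0) = exp(-r*dt) * [p*1.173173 + (1-p)*3.685894] = 2.367840
  V(1,1) = exp(-r*dt) * [p*3.685894 + (1-p)*6.164517] = 4.847966
  V(0,0) = exp(-r*dt) * [p*2.367840 + (1-p)*4.847966] = 3.539171

Answer: Price = V(0,0) = 3.5392


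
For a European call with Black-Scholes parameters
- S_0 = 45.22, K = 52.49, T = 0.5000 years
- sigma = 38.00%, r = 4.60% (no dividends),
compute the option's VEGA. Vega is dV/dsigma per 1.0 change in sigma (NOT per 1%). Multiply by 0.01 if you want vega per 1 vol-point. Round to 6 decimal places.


d1 = -0.3348828256; d2 = -0.6035834024
phi(d1) = 0.3771879078; exp(-qT) = 1.0000000000; exp(-rT) = 0.9772624838
Vega = S * exp(-qT) * phi(d1) * sqrt(T) = 45.2200 * 1.0000000000 * 0.3771879078 * 0.7071067812 = 12.060722

Answer: Vega = 12.060722


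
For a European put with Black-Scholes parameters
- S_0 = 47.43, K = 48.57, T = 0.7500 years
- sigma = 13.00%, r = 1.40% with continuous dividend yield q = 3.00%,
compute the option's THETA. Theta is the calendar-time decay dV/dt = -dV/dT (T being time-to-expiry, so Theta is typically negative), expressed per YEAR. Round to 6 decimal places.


Answer: Theta = -1.746490

Derivation:
d1 = -0.2612609136; d2 = -0.3738442161
phi(d1) = 0.3855566419; exp(-qT) = 0.9777512372; exp(-rT) = 0.9895549326
Theta = -S*exp(-qT)*phi(d1)*sigma/(2*sqrt(T)) + r*K*exp(-rT)*N(-d2) - q*S*exp(-qT)*N(-d1)
N(-d1) = 0.6030543468; N(-d2) = 0.6457398895; sqrt(T) = 0.8660254038
Term 1 = -47.4300 * 0.9777512372 * 0.3855566419 * 0.1300 / (2 * 0.8660254038) = -1.3419996815
Term 2 = 0.0140 * 48.5700 * 0.9895549326 * 0.6457398895 = 0.4345038832
Term 3 = -0.0300 * 47.4300 * 0.9777512372 * 0.6030543468 = -0.8389946775
Theta = -1.3419996815 + (0.4345038832) + (-0.8389946775) = -1.746490


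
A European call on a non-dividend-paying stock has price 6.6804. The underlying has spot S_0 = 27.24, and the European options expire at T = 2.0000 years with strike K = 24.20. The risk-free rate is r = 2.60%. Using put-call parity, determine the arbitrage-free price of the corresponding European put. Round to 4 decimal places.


Answer: Put price = 2.4142

Derivation:
Put-call parity: C - P = S_0 * exp(-qT) - K * exp(-rT).
S_0 * exp(-qT) = 27.2400 * 1.00000000 = 27.24000000
K * exp(-rT) = 24.2000 * 0.94932887 = 22.97375858
P = C - S*exp(-qT) + K*exp(-rT)
P = 6.6804 - 27.24000000 + 22.97375858 = 2.4142


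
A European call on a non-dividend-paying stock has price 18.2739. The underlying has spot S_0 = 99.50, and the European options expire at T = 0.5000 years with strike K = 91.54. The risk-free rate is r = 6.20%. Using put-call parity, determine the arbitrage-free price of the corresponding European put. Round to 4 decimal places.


Put-call parity: C - P = S_0 * exp(-qT) - K * exp(-rT).
S_0 * exp(-qT) = 99.5000 * 1.00000000 = 99.50000000
K * exp(-rT) = 91.5400 * 0.96947557 = 88.74579396
P = C - S*exp(-qT) + K*exp(-rT)
P = 18.2739 - 99.50000000 + 88.74579396 = 7.5197

Answer: Put price = 7.5197


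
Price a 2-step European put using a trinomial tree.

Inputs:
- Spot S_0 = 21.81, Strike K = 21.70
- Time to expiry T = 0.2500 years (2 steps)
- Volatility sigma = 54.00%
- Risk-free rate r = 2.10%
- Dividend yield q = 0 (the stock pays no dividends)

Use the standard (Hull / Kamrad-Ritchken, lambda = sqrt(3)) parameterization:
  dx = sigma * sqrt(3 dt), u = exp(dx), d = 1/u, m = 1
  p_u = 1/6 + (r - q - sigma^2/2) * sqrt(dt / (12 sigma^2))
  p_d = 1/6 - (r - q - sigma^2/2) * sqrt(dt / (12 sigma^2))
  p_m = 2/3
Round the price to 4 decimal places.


Answer: Price = V(0,0) = 1.8979

Derivation:
dt = T/N = 0.125000; dx = sigma*sqrt(3*dt) = 0.330681
u = exp(dx) = 1.391916; d = 1/u = 0.718434
p_u = 0.143079, p_m = 0.666667, p_d = 0.190254
Discount per step: exp(-r*dt) = 0.997378
Stock lattice S(k, j) with j the centered position index:
  k=0: S(0,+0) = 21.8100
  k=1: S(1,-1) = 15.6691; S(1,+0) = 21.8100; S(1,+1) = 30.3577
  k=2: S(2,-2) = 11.2572; S(2,-1) = 15.6691; S(2,+0) = 21.8100; S(2,+1) = 30.3577; S(2,+2) = 42.2553
Terminal payoffs V(N, j) = max(K - S_T, 0):
  V(2,-2) = 10.442818; V(2,-1) = 6.030949; V(2,+0) = 0.000000; V(2,+1) = 0.000000; V(2,+2) = 0.000000
Backward induction: V(k, j) = exp(-r*dt) * [p_u * V(k+1, j+1) + p_m * V(k+1, j) + p_d * V(k+1, j-1)]
  V(1,-1) = exp(-r*dt) * [p_u*0.000000 + p_m*6.030949 + p_d*10.442818] = 5.991676
  V(1,+0) = exp(-r*dt) * [p_u*0.000000 + p_m*0.000000 + p_d*6.030949] = 1.144406
  V(1,+1) = exp(-r*dt) * [p_u*0.000000 + p_m*0.000000 + p_d*0.000000] = 0.000000
  V(0,+0) = exp(-r*dt) * [p_u*0.000000 + p_m*1.144406 + p_d*5.991676] = 1.897891


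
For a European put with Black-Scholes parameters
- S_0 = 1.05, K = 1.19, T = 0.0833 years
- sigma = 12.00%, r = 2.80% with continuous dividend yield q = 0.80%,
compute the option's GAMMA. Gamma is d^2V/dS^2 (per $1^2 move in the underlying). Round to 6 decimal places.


Answer: Gamma = 0.020217

Derivation:
d1 = -3.5484516179; d2 = -3.5830857051
phi(d1) = 0.0007356964; exp(-qT) = 0.9993338220; exp(-rT) = 0.9976703179
Gamma = exp(-qT) * phi(d1) / (S * sigma * sqrt(T)) = 0.9993338220 * 0.0007356964 / (1.0500 * 0.1200 * 0.2886173938) = 0.020217


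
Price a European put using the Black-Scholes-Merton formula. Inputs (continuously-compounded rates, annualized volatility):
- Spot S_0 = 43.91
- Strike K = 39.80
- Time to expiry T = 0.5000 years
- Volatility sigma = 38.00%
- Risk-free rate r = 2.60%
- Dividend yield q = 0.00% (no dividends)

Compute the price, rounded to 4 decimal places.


Answer: Price = 2.5069

Derivation:
d1 = (ln(S/K) + (r - q + 0.5*sigma^2) * T) / (sigma * sqrt(T)) = 0.54847360
d2 = d1 - sigma * sqrt(T) = 0.27977302
exp(-rT) = 0.98708414; exp(-qT) = 1.00000000
P = K * exp(-rT) * N(-d2) - S_0 * exp(-qT) * N(-d1)
N(-d1) = 0.29168338; N(-d2) = 0.38982583
P = 39.8000 * 0.98708414 * 0.38982583 - 43.9100 * 1.00000000 * 0.29168338 = 2.5069


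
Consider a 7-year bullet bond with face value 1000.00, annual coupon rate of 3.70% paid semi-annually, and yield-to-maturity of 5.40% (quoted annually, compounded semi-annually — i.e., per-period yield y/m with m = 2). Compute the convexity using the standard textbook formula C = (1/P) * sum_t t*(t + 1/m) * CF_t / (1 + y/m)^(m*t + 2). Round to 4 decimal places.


Answer: Convexity = 42.1053

Derivation:
Coupon per period c = face * coupon_rate / m = 18.500000
Periods per year m = 2; per-period yield y/m = 0.027000
Number of cashflows N = 14
Cashflows (t years, CF_t, discount factor 1/(1+y/m)^(m*t), PV):
  t = 0.5000: CF_t = 18.500000, DF = 0.973710, PV = 18.013632
  t = 1.0000: CF_t = 18.500000, DF = 0.948111, PV = 17.540051
  t = 1.5000: CF_t = 18.500000, DF = 0.923185, PV = 17.078920
  t = 2.0000: CF_t = 18.500000, DF = 0.898914, PV = 16.629912
  t = 2.5000: CF_t = 18.500000, DF = 0.875282, PV = 16.192709
  t = 3.0000: CF_t = 18.500000, DF = 0.852270, PV = 15.767000
  t = 3.5000: CF_t = 18.500000, DF = 0.829864, PV = 15.352483
  t = 4.0000: CF_t = 18.500000, DF = 0.808047, PV = 14.948864
  t = 4.5000: CF_t = 18.500000, DF = 0.786803, PV = 14.555856
  t = 5.0000: CF_t = 18.500000, DF = 0.766118, PV = 14.173180
  t = 5.5000: CF_t = 18.500000, DF = 0.745976, PV = 13.800564
  t = 6.0000: CF_t = 18.500000, DF = 0.726365, PV = 13.437745
  t = 6.5000: CF_t = 18.500000, DF = 0.707268, PV = 13.084465
  t = 7.0000: CF_t = 1018.500000, DF = 0.688674, PV = 701.414635
Price P = sum_t PV_t = 901.990014
Convexity numerator sum_t t*(t + 1/m) * CF_t / (1+y/m)^(m*t + 2):
  t = 0.5000: term = 8.539460
  t = 1.0000: term = 24.944868
  t = 1.5000: term = 48.578127
  t = 2.0000: term = 78.835000
  t = 2.5000: term = 115.143622
  t = 3.0000: term = 156.963068
  t = 3.5000: term = 203.781977
  t = 4.0000: term = 255.117234
  t = 4.5000: term = 310.512700
  t = 5.0000: term = 369.537996
  t = 5.5000: term = 431.787337
  t = 6.0000: term = 496.878408
  t = 6.5000: term = 564.451292
  t = 7.0000: term = 34913.488033
Convexity = (1/P) * sum = 37978.559121 / 901.990014 = 42.105299


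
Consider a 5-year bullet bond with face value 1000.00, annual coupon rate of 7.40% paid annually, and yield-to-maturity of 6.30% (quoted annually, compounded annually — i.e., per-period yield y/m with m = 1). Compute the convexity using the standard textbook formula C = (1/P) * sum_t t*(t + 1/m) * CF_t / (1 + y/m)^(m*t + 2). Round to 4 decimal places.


Coupon per period c = face * coupon_rate / m = 74.000000
Periods per year m = 1; per-period yield y/m = 0.063000
Number of cashflows N = 5
Cashflows (t years, CF_t, discount factor 1/(1+y/m)^(m*t), PV):
  t = 1.0000: CF_t = 74.000000, DF = 0.940734, PV = 69.614299
  t = 2.0000: CF_t = 74.000000, DF = 0.884980, PV = 65.488522
  t = 3.0000: CF_t = 74.000000, DF = 0.832531, PV = 61.607265
  t = 4.0000: CF_t = 74.000000, DF = 0.783190, PV = 57.956034
  t = 5.0000: CF_t = 1074.000000, DF = 0.736773, PV = 791.294157
Price P = sum_t PV_t = 1045.960277
Convexity numerator sum_t t*(t + 1/m) * CF_t / (1+y/m)^(m*t + 2):
  t = 1.0000: term = 123.214529
  t = 2.0000: term = 347.736206
  t = 3.0000: term = 654.254387
  t = 4.0000: term = 1025.798662
  t = 5.0000: term = 21008.385809
Convexity = (1/P) * sum = 23159.389593 / 1045.960277 = 22.141749

Answer: Convexity = 22.1417


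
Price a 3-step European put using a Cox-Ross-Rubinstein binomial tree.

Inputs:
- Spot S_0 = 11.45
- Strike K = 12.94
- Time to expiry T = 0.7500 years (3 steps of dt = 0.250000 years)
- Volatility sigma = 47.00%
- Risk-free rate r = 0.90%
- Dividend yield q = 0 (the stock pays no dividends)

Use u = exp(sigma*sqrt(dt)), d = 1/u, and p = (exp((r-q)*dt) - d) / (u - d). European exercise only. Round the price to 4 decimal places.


dt = T/N = 0.250000
u = exp(sigma*sqrt(dt)) = 1.264909; d = 1/u = 0.790571
p = (exp((r-q)*dt) - d) / (u - d) = 0.446268
Discount per step: exp(-r*dt) = 0.997753
Stock lattice S(k, i) with i counting down-moves:
  k=0: S(0,0) = 11.4500
  k=1: S(1,0) = 14.4832; S(1,1) = 9.0520
  k=2: S(2,0) = 18.3199; S(2,1) = 11.4500; S(2,2) = 7.1563
  k=3: S(3,0) = 23.1730; S(3,1) = 14.4832; S(3,2) = 9.0520; S(3,3) = 5.6575
Terminal payoffs V(N, i) = max(K - S_T, 0):
  V(3,0) = 0.000000; V(3,1) = 0.000000; V(3,2) = 3.887964; V(3,3) = 7.282457
Backward induction: V(k, i) = exp(-r*dt) * [p * V(k+1, i) + (1-p) * V(k+1, i+1)].
  V(2,0) = exp(-r*dt) * [p*0.000000 + (1-p)*0.000000] = 0.000000
  V(2,1) = exp(-r*dt) * [p*0.000000 + (1-p)*3.887964] = 2.148053
  V(2,2) = exp(-r*dt) * [p*3.887964 + (1-p)*7.282457] = 5.754642
  V(1,0) = exp(-r*dt) * [p*0.000000 + (1-p)*2.148053] = 1.186773
  V(1,1) = exp(-r*dt) * [p*2.148053 + (1-p)*5.754642] = 4.135822
  V(0,0) = exp(-r*dt) * [p*1.186773 + (1-p)*4.135822] = 2.813419

Answer: Price = V(0,0) = 2.8134


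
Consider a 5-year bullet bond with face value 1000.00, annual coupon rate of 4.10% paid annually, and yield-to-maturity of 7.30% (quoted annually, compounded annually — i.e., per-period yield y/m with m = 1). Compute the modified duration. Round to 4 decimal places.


Coupon per period c = face * coupon_rate / m = 41.000000
Periods per year m = 1; per-period yield y/m = 0.073000
Number of cashflows N = 5
Cashflows (t years, CF_t, discount factor 1/(1+y/m)^(m*t), PV):
  t = 1.0000: CF_t = 41.000000, DF = 0.931966, PV = 38.210624
  t = 2.0000: CF_t = 41.000000, DF = 0.868561, PV = 35.611020
  t = 3.0000: CF_t = 41.000000, DF = 0.809470, PV = 33.188276
  t = 4.0000: CF_t = 41.000000, DF = 0.754399, PV = 30.930360
  t = 5.0000: CF_t = 1041.000000, DF = 0.703075, PV = 731.900628
Price P = sum_t PV_t = 869.840908
First compute Macaulay numerator sum_t t * PV_t:
  t * PV_t at t = 1.0000: 38.210624
  t * PV_t at t = 2.0000: 71.222040
  t * PV_t at t = 3.0000: 99.564827
  t * PV_t at t = 4.0000: 123.721438
  t * PV_t at t = 5.0000: 3659.503139
Macaulay duration D = 3992.222069 / 869.840908 = 4.589600
Modified duration = D / (1 + y/m) = 4.589600 / (1 + 0.073000) = 4.277353

Answer: Modified duration = 4.2774


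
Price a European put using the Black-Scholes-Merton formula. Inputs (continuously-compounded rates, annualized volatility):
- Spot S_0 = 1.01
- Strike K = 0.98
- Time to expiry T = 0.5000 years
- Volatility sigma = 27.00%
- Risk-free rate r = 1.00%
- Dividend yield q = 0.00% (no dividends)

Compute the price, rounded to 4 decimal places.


Answer: Price = 0.0593

Derivation:
d1 = (ln(S/K) + (r - q + 0.5*sigma^2) * T) / (sigma * sqrt(T)) = 0.27958498
d2 = d1 - sigma * sqrt(T) = 0.08866615
exp(-rT) = 0.99501248; exp(-qT) = 1.00000000
P = K * exp(-rT) * N(-d2) - S_0 * exp(-qT) * N(-d1)
N(-d1) = 0.38989796; N(-d2) = 0.46467362
P = 0.9800 * 0.99501248 * 0.46467362 - 1.0100 * 1.00000000 * 0.38989796 = 0.0593


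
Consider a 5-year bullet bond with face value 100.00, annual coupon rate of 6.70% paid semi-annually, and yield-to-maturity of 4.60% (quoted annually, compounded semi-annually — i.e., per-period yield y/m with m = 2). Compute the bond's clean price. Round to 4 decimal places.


Coupon per period c = face * coupon_rate / m = 3.350000
Periods per year m = 2; per-period yield y/m = 0.023000
Number of cashflows N = 10
Cashflows (t years, CF_t, discount factor 1/(1+y/m)^(m*t), PV):
  t = 0.5000: CF_t = 3.350000, DF = 0.977517, PV = 3.274682
  t = 1.0000: CF_t = 3.350000, DF = 0.955540, PV = 3.201058
  t = 1.5000: CF_t = 3.350000, DF = 0.934056, PV = 3.129089
  t = 2.0000: CF_t = 3.350000, DF = 0.913056, PV = 3.058738
  t = 2.5000: CF_t = 3.350000, DF = 0.892528, PV = 2.989969
  t = 3.0000: CF_t = 3.350000, DF = 0.872461, PV = 2.922746
  t = 3.5000: CF_t = 3.350000, DF = 0.852846, PV = 2.857034
  t = 4.0000: CF_t = 3.350000, DF = 0.833671, PV = 2.792799
  t = 4.5000: CF_t = 3.350000, DF = 0.814928, PV = 2.730009
  t = 5.0000: CF_t = 103.350000, DF = 0.796606, PV = 82.329247
Price P = sum_t PV_t = 109.285371

Answer: Price = 109.2854


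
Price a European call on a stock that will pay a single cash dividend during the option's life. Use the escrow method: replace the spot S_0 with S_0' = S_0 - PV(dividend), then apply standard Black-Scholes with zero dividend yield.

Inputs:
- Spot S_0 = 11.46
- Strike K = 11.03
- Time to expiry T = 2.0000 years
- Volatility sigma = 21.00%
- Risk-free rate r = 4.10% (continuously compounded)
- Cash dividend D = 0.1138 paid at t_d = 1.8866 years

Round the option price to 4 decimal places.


PV(D) = D * exp(-r * t_d) = 0.1138 * 0.92556529 = 0.10532933
S_0' = S_0 - PV(D) = 11.4600 - 0.10532933 = 11.35467067
d1 = (ln(S_0'/K) + (r + sigma^2/2)*T) / (sigma*sqrt(T)) = 0.52228368
d2 = d1 - sigma*sqrt(T) = 0.22529883
exp(-rT) = 0.92127196
N(d1) = 0.69926358; N(d2) = 0.58912660
C = S_0' * N(d1) - K * exp(-rT) * N(d2) = 11.35467067 * 0.69926358 - 11.0300 * 0.92127196 * 0.58912660 = 1.9534

Answer: Price = 1.9534


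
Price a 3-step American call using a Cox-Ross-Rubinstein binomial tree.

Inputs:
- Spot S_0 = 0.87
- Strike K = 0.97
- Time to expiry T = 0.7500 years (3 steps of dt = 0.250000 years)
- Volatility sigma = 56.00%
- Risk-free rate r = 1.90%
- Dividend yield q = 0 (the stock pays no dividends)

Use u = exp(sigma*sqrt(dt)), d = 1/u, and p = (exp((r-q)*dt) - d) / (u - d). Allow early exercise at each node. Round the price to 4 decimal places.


Answer: Price = V(0,0) = 0.1450

Derivation:
dt = T/N = 0.250000
u = exp(sigma*sqrt(dt)) = 1.323130; d = 1/u = 0.755784
p = (exp((r-q)*dt) - d) / (u - d) = 0.438846
Discount per step: exp(-r*dt) = 0.995261
Stock lattice S(k, i) with i counting down-moves:
  k=0: S(0,0) = 0.8700
  k=1: S(1,0) = 1.1511; S(1,1) = 0.6575
  k=2: S(2,0) = 1.5231; S(2,1) = 0.8700; S(2,2) = 0.4970
  k=3: S(3,0) = 2.0152; S(3,1) = 1.1511; S(3,2) = 0.6575; S(3,3) = 0.3756
Terminal payoffs V(N, i) = max(S_T - K, 0):
  V(3,0) = 1.045239; V(3,1) = 0.181123; V(3,2) = 0.000000; V(3,3) = 0.000000
Backward induction: V(k, i) = exp(-r*dt) * [p * V(k+1, i) + (1-p) * V(k+1, i+1)]; then take max(V_cont, immediate exercise) for American.
  V(2,0) = exp(-r*dt) * [p*1.045239 + (1-p)*0.181123] = 0.557682; exercise = 0.553085; V(2,0) = max -> 0.557682
  V(2,1) = exp(-r*dt) * [p*0.181123 + (1-p)*0.000000] = 0.079108; exercise = 0.000000; V(2,1) = max -> 0.079108
  V(2,2) = exp(-r*dt) * [p*0.000000 + (1-p)*0.000000] = 0.000000; exercise = 0.000000; V(2,2) = max -> 0.000000
  V(1,0) = exp(-r*dt) * [p*0.557682 + (1-p)*0.079108] = 0.287758; exercise = 0.181123; V(1,0) = max -> 0.287758
  V(1,1) = exp(-r*dt) * [p*0.079108 + (1-p)*0.000000] = 0.034552; exercise = 0.000000; V(1,1) = max -> 0.034552
  V(0,0) = exp(-r*dt) * [p*0.287758 + (1-p)*0.034552] = 0.144980; exercise = 0.000000; V(0,0) = max -> 0.144980


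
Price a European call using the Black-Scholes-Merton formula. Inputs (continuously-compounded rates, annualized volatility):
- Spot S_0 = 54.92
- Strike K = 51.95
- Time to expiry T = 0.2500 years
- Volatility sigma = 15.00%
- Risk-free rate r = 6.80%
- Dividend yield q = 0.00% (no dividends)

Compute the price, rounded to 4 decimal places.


d1 = (ln(S/K) + (r - q + 0.5*sigma^2) * T) / (sigma * sqrt(T)) = 1.00544484
d2 = d1 - sigma * sqrt(T) = 0.93044484
exp(-rT) = 0.98314368; exp(-qT) = 1.00000000
C = S_0 * exp(-qT) * N(d1) - K * exp(-rT) * N(d2)
N(d1) = 0.84265865; N(d2) = 0.82392960
C = 54.9200 * 1.00000000 * 0.84265865 - 51.9500 * 0.98314368 * 0.82392960 = 4.1972

Answer: Price = 4.1972


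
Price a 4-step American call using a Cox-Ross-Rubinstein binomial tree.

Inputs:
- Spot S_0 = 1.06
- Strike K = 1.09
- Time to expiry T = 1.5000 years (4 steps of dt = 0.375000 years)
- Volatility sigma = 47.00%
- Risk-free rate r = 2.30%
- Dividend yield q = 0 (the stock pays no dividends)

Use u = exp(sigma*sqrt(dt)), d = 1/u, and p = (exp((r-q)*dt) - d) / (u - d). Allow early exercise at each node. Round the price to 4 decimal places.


dt = T/N = 0.375000
u = exp(sigma*sqrt(dt)) = 1.333511; d = 1/u = 0.749900
p = (exp((r-q)*dt) - d) / (u - d) = 0.443381
Discount per step: exp(-r*dt) = 0.991412
Stock lattice S(k, i) with i counting down-moves:
  k=0: S(0,0) = 1.0600
  k=1: S(1,0) = 1.4135; S(1,1) = 0.7949
  k=2: S(2,0) = 1.8849; S(2,1) = 1.0600; S(2,2) = 0.5961
  k=3: S(3,0) = 2.5136; S(3,1) = 1.4135; S(3,2) = 0.7949; S(3,3) = 0.4470
  k=4: S(4,0) = 3.3519; S(4,1) = 1.8849; S(4,2) = 1.0600; S(4,3) = 0.5961; S(4,4) = 0.3352
Terminal payoffs V(N, i) = max(S_T - K, 0):
  V(4,0) = 2.261906; V(4,1) = 0.794946; V(4,2) = 0.000000; V(4,3) = 0.000000; V(4,4) = 0.000000
Backward induction: V(k, i) = exp(-r*dt) * [p * V(k+1, i) + (1-p) * V(k+1, i+1)]; then take max(V_cont, immediate exercise) for American.
  V(3,0) = exp(-r*dt) * [p*2.261906 + (1-p)*0.794946] = 1.432956; exercise = 1.423595; V(3,0) = max -> 1.432956
  V(3,1) = exp(-r*dt) * [p*0.794946 + (1-p)*0.000000] = 0.349437; exercise = 0.323521; V(3,1) = max -> 0.349437
  V(3,2) = exp(-r*dt) * [p*0.000000 + (1-p)*0.000000] = 0.000000; exercise = 0.000000; V(3,2) = max -> 0.000000
  V(3,3) = exp(-r*dt) * [p*0.000000 + (1-p)*0.000000] = 0.000000; exercise = 0.000000; V(3,3) = max -> 0.000000
  V(2,0) = exp(-r*dt) * [p*1.432956 + (1-p)*0.349437] = 0.822723; exercise = 0.794946; V(2,0) = max -> 0.822723
  V(2,1) = exp(-r*dt) * [p*0.349437 + (1-p)*0.000000] = 0.153603; exercise = 0.000000; V(2,1) = max -> 0.153603
  V(2,2) = exp(-r*dt) * [p*0.000000 + (1-p)*0.000000] = 0.000000; exercise = 0.000000; V(2,2) = max -> 0.000000
  V(1,0) = exp(-r*dt) * [p*0.822723 + (1-p)*0.153603] = 0.446412; exercise = 0.323521; V(1,0) = max -> 0.446412
  V(1,1) = exp(-r*dt) * [p*0.153603 + (1-p)*0.000000] = 0.067520; exercise = 0.000000; V(1,1) = max -> 0.067520
  V(0,0) = exp(-r*dt) * [p*0.446412 + (1-p)*0.067520] = 0.233491; exercise = 0.000000; V(0,0) = max -> 0.233491

Answer: Price = V(0,0) = 0.2335


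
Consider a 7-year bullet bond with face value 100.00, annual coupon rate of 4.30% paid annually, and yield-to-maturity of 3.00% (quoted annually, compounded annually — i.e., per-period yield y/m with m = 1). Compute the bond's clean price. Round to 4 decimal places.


Answer: Price = 108.0994

Derivation:
Coupon per period c = face * coupon_rate / m = 4.300000
Periods per year m = 1; per-period yield y/m = 0.030000
Number of cashflows N = 7
Cashflows (t years, CF_t, discount factor 1/(1+y/m)^(m*t), PV):
  t = 1.0000: CF_t = 4.300000, DF = 0.970874, PV = 4.174757
  t = 2.0000: CF_t = 4.300000, DF = 0.942596, PV = 4.053162
  t = 3.0000: CF_t = 4.300000, DF = 0.915142, PV = 3.935109
  t = 4.0000: CF_t = 4.300000, DF = 0.888487, PV = 3.820494
  t = 5.0000: CF_t = 4.300000, DF = 0.862609, PV = 3.709218
  t = 6.0000: CF_t = 4.300000, DF = 0.837484, PV = 3.601182
  t = 7.0000: CF_t = 104.300000, DF = 0.813092, PV = 84.805445
Price P = sum_t PV_t = 108.099368


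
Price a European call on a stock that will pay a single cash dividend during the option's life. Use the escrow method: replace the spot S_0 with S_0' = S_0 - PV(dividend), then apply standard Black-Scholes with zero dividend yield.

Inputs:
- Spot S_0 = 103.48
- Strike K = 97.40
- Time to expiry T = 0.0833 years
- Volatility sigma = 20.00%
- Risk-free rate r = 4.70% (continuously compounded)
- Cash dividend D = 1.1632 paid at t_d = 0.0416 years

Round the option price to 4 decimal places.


Answer: Price = 5.8548

Derivation:
PV(D) = D * exp(-r * t_d) = 1.1632 * 0.99804671 = 1.16092793
S_0' = S_0 - PV(D) = 103.4800 - 1.16092793 = 102.31907207
d1 = (ln(S_0'/K) + (r + sigma^2/2)*T) / (sigma*sqrt(T)) = 0.95023687
d2 = d1 - sigma*sqrt(T) = 0.89251339
exp(-rT) = 0.99609255
N(d1) = 0.82900405; N(d2) = 0.81394109
C = S_0' * N(d1) - K * exp(-rT) * N(d2) = 102.31907207 * 0.82900405 - 97.4000 * 0.99609255 * 0.81394109 = 5.8548


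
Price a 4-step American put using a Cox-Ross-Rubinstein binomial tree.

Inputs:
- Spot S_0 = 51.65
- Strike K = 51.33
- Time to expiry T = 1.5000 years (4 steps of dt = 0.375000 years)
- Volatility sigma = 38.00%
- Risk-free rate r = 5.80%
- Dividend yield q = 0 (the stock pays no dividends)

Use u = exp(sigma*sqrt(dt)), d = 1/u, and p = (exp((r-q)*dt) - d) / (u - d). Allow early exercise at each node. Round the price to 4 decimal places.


dt = T/N = 0.375000
u = exp(sigma*sqrt(dt)) = 1.262005; d = 1/u = 0.792390
p = (exp((r-q)*dt) - d) / (u - d) = 0.488908
Discount per step: exp(-r*dt) = 0.978485
Stock lattice S(k, i) with i counting down-moves:
  k=0: S(0,0) = 51.6500
  k=1: S(1,0) = 65.1825; S(1,1) = 40.9269
  k=2: S(2,0) = 82.2607; S(2,1) = 51.6500; S(2,2) = 32.4301
  k=3: S(3,0) = 103.8134; S(3,1) = 65.1825; S(3,2) = 40.9269; S(3,3) = 25.6973
  k=4: S(4,0) = 131.0130; S(4,1) = 82.2607; S(4,2) = 51.6500; S(4,3) = 32.4301; S(4,4) = 20.3623
Terminal payoffs V(N, i) = max(K - S_T, 0):
  V(4,0) = 0.000000; V(4,1) = 0.000000; V(4,2) = 0.000000; V(4,3) = 18.899895; V(4,4) = 30.967722
Backward induction: V(k, i) = exp(-r*dt) * [p * V(k+1, i) + (1-p) * V(k+1, i+1)]; then take max(V_cont, immediate exercise) for American.
  V(3,0) = exp(-r*dt) * [p*0.000000 + (1-p)*0.000000] = 0.000000; exercise = 0.000000; V(3,0) = max -> 0.000000
  V(3,1) = exp(-r*dt) * [p*0.000000 + (1-p)*0.000000] = 0.000000; exercise = 0.000000; V(3,1) = max -> 0.000000
  V(3,2) = exp(-r*dt) * [p*0.000000 + (1-p)*18.899895] = 9.451765; exercise = 10.403054; V(3,2) = max -> 10.403054
  V(3,3) = exp(-r*dt) * [p*18.899895 + (1-p)*30.967722] = 24.528334; exercise = 25.632708; V(3,3) = max -> 25.632708
  V(2,0) = exp(-r*dt) * [p*0.000000 + (1-p)*0.000000] = 0.000000; exercise = 0.000000; V(2,0) = max -> 0.000000
  V(2,1) = exp(-r*dt) * [p*0.000000 + (1-p)*10.403054] = 5.202527; exercise = 0.000000; V(2,1) = max -> 5.202527
  V(2,2) = exp(-r*dt) * [p*10.403054 + (1-p)*25.632708] = 17.795522; exercise = 18.899895; V(2,2) = max -> 18.899895
  V(1,0) = exp(-r*dt) * [p*0.000000 + (1-p)*5.202527] = 2.601764; exercise = 0.000000; V(1,0) = max -> 2.601764
  V(1,1) = exp(-r*dt) * [p*5.202527 + (1-p)*18.899895] = 11.940595; exercise = 10.403054; V(1,1) = max -> 11.940595
  V(0,0) = exp(-r*dt) * [p*2.601764 + (1-p)*11.940595] = 7.216100; exercise = 0.000000; V(0,0) = max -> 7.216100

Answer: Price = V(0,0) = 7.2161


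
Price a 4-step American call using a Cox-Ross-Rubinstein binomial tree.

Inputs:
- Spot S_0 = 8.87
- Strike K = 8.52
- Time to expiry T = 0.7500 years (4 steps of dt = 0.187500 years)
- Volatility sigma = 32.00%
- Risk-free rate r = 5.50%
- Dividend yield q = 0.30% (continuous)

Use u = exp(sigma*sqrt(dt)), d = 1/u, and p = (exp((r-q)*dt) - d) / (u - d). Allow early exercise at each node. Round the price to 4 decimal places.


Answer: Price = V(0,0) = 1.3086

Derivation:
dt = T/N = 0.187500
u = exp(sigma*sqrt(dt)) = 1.148623; d = 1/u = 0.870607
p = (exp((r-q)*dt) - d) / (u - d) = 0.500656
Discount per step: exp(-r*dt) = 0.989740
Stock lattice S(k, i) with i counting down-moves:
  k=0: S(0,0) = 8.8700
  k=1: S(1,0) = 10.1883; S(1,1) = 7.7223
  k=2: S(2,0) = 11.7025; S(2,1) = 8.8700; S(2,2) = 6.7231
  k=3: S(3,0) = 13.4418; S(3,1) = 10.1883; S(3,2) = 7.7223; S(3,3) = 5.8532
  k=4: S(4,0) = 15.4395; S(4,1) = 11.7025; S(4,2) = 8.8700; S(4,3) = 6.7231; S(4,4) = 5.0958
Terminal payoffs V(N, i) = max(S_T - K, 0):
  V(4,0) = 6.919529; V(4,1) = 3.182505; V(4,2) = 0.350000; V(4,3) = 0.000000; V(4,4) = 0.000000
Backward induction: V(k, i) = exp(-r*dt) * [p * V(k+1, i) + (1-p) * V(k+1, i+1)]; then take max(V_cont, immediate exercise) for American.
  V(3,0) = exp(-r*dt) * [p*6.919529 + (1-p)*3.182505] = 5.001622; exercise = 4.921770; V(3,0) = max -> 5.001622
  V(3,1) = exp(-r*dt) * [p*3.182505 + (1-p)*0.350000] = 1.749970; exercise = 1.668288; V(3,1) = max -> 1.749970
  V(3,2) = exp(-r*dt) * [p*0.350000 + (1-p)*0.000000] = 0.173432; exercise = 0.000000; V(3,2) = max -> 0.173432
  V(3,3) = exp(-r*dt) * [p*0.000000 + (1-p)*0.000000] = 0.000000; exercise = 0.000000; V(3,3) = max -> 0.000000
  V(2,0) = exp(-r*dt) * [p*5.001622 + (1-p)*1.749970] = 3.343272; exercise = 3.182505; V(2,0) = max -> 3.343272
  V(2,1) = exp(-r*dt) * [p*1.749970 + (1-p)*0.173432] = 0.952858; exercise = 0.350000; V(2,1) = max -> 0.952858
  V(2,2) = exp(-r*dt) * [p*0.173432 + (1-p)*0.000000] = 0.085939; exercise = 0.000000; V(2,2) = max -> 0.085939
  V(1,0) = exp(-r*dt) * [p*3.343272 + (1-p)*0.952858] = 2.127578; exercise = 1.668288; V(1,0) = max -> 2.127578
  V(1,1) = exp(-r*dt) * [p*0.952858 + (1-p)*0.085939] = 0.514632; exercise = 0.000000; V(1,1) = max -> 0.514632
  V(0,0) = exp(-r*dt) * [p*2.127578 + (1-p)*0.514632] = 1.308598; exercise = 0.350000; V(0,0) = max -> 1.308598


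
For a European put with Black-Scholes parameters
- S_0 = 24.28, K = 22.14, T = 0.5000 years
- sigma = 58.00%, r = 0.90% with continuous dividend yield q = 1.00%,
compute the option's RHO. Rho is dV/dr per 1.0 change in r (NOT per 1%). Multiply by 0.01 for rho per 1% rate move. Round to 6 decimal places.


Answer: Rho = -5.427963

Derivation:
d1 = 0.4288164683; d2 = 0.0186945352
phi(d1) = 0.3638984932; exp(-qT) = 0.9950124792; exp(-rT) = 0.9955101098
N(-d2) = 0.4925423939
Rho = -K*T*exp(-rT)*N(-d2) = -22.1400 * 0.5000 * 0.9955101098 * 0.4925423939 = -5.427963


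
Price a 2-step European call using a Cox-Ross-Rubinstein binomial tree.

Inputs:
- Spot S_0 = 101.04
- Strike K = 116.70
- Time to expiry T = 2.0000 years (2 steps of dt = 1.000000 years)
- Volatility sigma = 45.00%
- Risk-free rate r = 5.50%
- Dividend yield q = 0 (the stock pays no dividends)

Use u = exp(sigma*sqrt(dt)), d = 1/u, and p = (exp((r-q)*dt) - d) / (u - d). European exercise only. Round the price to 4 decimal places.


Answer: Price = V(0,0) = 23.9246

Derivation:
dt = T/N = 1.000000
u = exp(sigma*sqrt(dt)) = 1.568312; d = 1/u = 0.637628
p = (exp((r-q)*dt) - d) / (u - d) = 0.450112
Discount per step: exp(-r*dt) = 0.946485
Stock lattice S(k, i) with i counting down-moves:
  k=0: S(0,0) = 101.0400
  k=1: S(1,0) = 158.4623; S(1,1) = 64.4259
  k=2: S(2,0) = 248.5183; S(2,1) = 101.0400; S(2,2) = 41.0798
Terminal payoffs V(N, i) = max(S_T - K, 0):
  V(2,0) = 131.818298; V(2,1) = 0.000000; V(2,2) = 0.000000
Backward induction: V(k, i) = exp(-r*dt) * [p * V(k+1, i) + (1-p) * V(k+1, i+1)].
  V(1,0) = exp(-r*dt) * [p*131.818298 + (1-p)*0.000000] = 56.157856
  V(1,1) = exp(-r*dt) * [p*0.000000 + (1-p)*0.000000] = 0.000000
  V(0,0) = exp(-r*dt) * [p*56.157856 + (1-p)*0.000000] = 23.924636


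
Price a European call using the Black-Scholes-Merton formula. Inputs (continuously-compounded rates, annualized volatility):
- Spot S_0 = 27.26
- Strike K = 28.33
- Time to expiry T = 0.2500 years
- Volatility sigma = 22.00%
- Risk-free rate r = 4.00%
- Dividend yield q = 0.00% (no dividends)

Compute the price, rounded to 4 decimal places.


Answer: Price = 0.8593

Derivation:
d1 = (ln(S/K) + (r - q + 0.5*sigma^2) * T) / (sigma * sqrt(T)) = -0.20409898
d2 = d1 - sigma * sqrt(T) = -0.31409898
exp(-rT) = 0.99004983; exp(-qT) = 1.00000000
C = S_0 * exp(-qT) * N(d1) - K * exp(-rT) * N(d2)
N(d1) = 0.41913808; N(d2) = 0.37672293
C = 27.2600 * 1.00000000 * 0.41913808 - 28.3300 * 0.99004983 * 0.37672293 = 0.8593


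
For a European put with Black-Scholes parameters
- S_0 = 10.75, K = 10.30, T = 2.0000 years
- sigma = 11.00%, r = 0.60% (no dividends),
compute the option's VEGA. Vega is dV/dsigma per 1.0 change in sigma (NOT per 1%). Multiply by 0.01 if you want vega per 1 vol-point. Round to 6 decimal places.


d1 = 0.4298043104; d2 = 0.2742408185
phi(d1) = 0.3637441999; exp(-qT) = 1.0000000000; exp(-rT) = 0.9880717129
Vega = S * exp(-qT) * phi(d1) * sqrt(T) = 10.7500 * 1.0000000000 * 0.3637441999 * 1.4142135624 = 5.529929

Answer: Vega = 5.529929


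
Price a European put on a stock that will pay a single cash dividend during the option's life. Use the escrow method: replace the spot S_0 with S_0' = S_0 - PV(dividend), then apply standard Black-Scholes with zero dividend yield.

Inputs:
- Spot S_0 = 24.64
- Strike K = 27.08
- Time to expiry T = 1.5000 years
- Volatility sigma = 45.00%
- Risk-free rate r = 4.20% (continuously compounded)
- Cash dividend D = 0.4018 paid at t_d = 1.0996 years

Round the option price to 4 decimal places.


Answer: Price = 5.9979

Derivation:
PV(D) = D * exp(-r * t_d) = 0.4018 * 0.95486701 = 0.38366557
S_0' = S_0 - PV(D) = 24.6400 - 0.38366557 = 24.25633443
d1 = (ln(S_0'/K) + (r + sigma^2/2)*T) / (sigma*sqrt(T)) = 0.19007559
d2 = d1 - sigma*sqrt(T) = -0.36105960
exp(-rT) = 0.93894347
N(-d1) = 0.42462495; N(-d2) = 0.64097255
P = K * exp(-rT) * N(-d2) - S_0' * N(-d1) = 27.0800 * 0.93894347 * 0.64097255 - 24.25633443 * 0.42462495 = 5.9979


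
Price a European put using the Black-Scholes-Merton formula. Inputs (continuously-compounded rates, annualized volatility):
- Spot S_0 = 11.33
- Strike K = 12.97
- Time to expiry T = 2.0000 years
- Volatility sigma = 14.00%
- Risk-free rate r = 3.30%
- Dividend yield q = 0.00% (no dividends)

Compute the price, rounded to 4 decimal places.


d1 = (ln(S/K) + (r - q + 0.5*sigma^2) * T) / (sigma * sqrt(T)) = -0.25044168
d2 = d1 - sigma * sqrt(T) = -0.44843158
exp(-rT) = 0.93613086; exp(-qT) = 1.00000000
P = K * exp(-rT) * N(-d2) - S_0 * exp(-qT) * N(-d1)
N(-d1) = 0.59887710; N(-d2) = 0.67307912
P = 12.9700 * 0.93613086 * 0.67307912 - 11.3300 * 1.00000000 * 0.59887710 = 1.3870

Answer: Price = 1.3870


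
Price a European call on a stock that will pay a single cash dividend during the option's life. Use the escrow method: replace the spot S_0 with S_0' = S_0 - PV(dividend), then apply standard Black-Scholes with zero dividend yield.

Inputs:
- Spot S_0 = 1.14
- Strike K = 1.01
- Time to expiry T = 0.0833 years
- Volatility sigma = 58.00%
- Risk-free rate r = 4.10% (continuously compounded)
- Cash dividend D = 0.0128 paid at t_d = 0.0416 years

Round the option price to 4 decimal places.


PV(D) = D * exp(-r * t_d) = 0.0128 * 0.99829585 = 0.01277819
S_0' = S_0 - PV(D) = 1.1400 - 0.01277819 = 1.12722181
d1 = (ln(S_0'/K) + (r + sigma^2/2)*T) / (sigma*sqrt(T)) = 0.76005684
d2 = d1 - sigma*sqrt(T) = 0.59265875
exp(-rT) = 0.99659053
N(d1) = 0.77638970; N(d2) = 0.72329522
C = S_0' * N(d1) - K * exp(-rT) * N(d2) = 1.12722181 * 0.77638970 - 1.0100 * 0.99659053 * 0.72329522 = 0.1471

Answer: Price = 0.1471


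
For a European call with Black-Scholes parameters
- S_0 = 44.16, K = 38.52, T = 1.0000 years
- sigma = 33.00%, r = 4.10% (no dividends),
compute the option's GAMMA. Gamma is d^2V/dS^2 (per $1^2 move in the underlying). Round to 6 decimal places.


d1 = 0.7033085304; d2 = 0.3733085304
phi(d1) = 0.3115298939; exp(-qT) = 1.0000000000; exp(-rT) = 0.9598291299
Gamma = exp(-qT) * phi(d1) / (S * sigma * sqrt(T)) = 1.0000000000 * 0.3115298939 / (44.1600 * 0.3300 * 1.0000000000) = 0.021377

Answer: Gamma = 0.021377


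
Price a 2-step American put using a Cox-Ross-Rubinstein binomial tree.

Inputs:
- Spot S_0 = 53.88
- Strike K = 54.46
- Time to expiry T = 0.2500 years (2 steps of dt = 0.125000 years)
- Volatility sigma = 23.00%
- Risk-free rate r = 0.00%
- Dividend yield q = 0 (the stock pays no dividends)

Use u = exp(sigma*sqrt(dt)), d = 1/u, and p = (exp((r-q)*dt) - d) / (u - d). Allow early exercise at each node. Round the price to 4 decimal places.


Answer: Price = V(0,0) = 2.6360

Derivation:
dt = T/N = 0.125000
u = exp(sigma*sqrt(dt)) = 1.084715; d = 1/u = 0.921901
p = (exp((r-q)*dt) - d) / (u - d) = 0.479682
Discount per step: exp(-r*dt) = 1.000000
Stock lattice S(k, i) with i counting down-moves:
  k=0: S(0,0) = 53.8800
  k=1: S(1,0) = 58.4444; S(1,1) = 49.6720
  k=2: S(2,0) = 63.3956; S(2,1) = 53.8800; S(2,2) = 45.7927
Terminal payoffs V(N, i) = max(K - S_T, 0):
  V(2,0) = 0.000000; V(2,1) = 0.580000; V(2,2) = 8.667295
Backward induction: V(k, i) = exp(-r*dt) * [p * V(k+1, i) + (1-p) * V(k+1, i+1)]; then take max(V_cont, immediate exercise) for American.
  V(1,0) = exp(-r*dt) * [p*0.000000 + (1-p)*0.580000] = 0.301785; exercise = 0.000000; V(1,0) = max -> 0.301785
  V(1,1) = exp(-r*dt) * [p*0.580000 + (1-p)*8.667295] = 4.787966; exercise = 4.787966; V(1,1) = max -> 4.787966
  V(0,0) = exp(-r*dt) * [p*0.301785 + (1-p)*4.787966] = 2.636026; exercise = 0.580000; V(0,0) = max -> 2.636026


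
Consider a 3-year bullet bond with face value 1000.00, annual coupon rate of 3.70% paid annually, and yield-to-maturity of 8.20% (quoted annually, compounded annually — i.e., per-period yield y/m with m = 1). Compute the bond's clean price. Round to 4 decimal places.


Coupon per period c = face * coupon_rate / m = 37.000000
Periods per year m = 1; per-period yield y/m = 0.082000
Number of cashflows N = 3
Cashflows (t years, CF_t, discount factor 1/(1+y/m)^(m*t), PV):
  t = 1.0000: CF_t = 37.000000, DF = 0.924214, PV = 34.195933
  t = 2.0000: CF_t = 37.000000, DF = 0.854172, PV = 31.604375
  t = 3.0000: CF_t = 1037.000000, DF = 0.789438, PV = 818.647564
Price P = sum_t PV_t = 884.447873

Answer: Price = 884.4479


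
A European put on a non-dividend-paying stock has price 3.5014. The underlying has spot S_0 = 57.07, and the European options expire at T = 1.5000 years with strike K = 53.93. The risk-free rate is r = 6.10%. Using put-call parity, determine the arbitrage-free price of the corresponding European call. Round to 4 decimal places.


Answer: Call price = 11.3570

Derivation:
Put-call parity: C - P = S_0 * exp(-qT) - K * exp(-rT).
S_0 * exp(-qT) = 57.0700 * 1.00000000 = 57.07000000
K * exp(-rT) = 53.9300 * 0.91256132 = 49.21443178
C = P + S*exp(-qT) - K*exp(-rT)
C = 3.5014 + 57.07000000 - 49.21443178 = 11.3570


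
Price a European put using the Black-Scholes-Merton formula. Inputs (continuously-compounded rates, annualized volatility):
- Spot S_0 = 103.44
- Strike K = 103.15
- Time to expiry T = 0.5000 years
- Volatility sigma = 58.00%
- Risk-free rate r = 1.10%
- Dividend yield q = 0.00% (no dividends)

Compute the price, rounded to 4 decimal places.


Answer: Price = 16.3124

Derivation:
d1 = (ln(S/K) + (r - q + 0.5*sigma^2) * T) / (sigma * sqrt(T)) = 0.22531713
d2 = d1 - sigma * sqrt(T) = -0.18480481
exp(-rT) = 0.99451510; exp(-qT) = 1.00000000
P = K * exp(-rT) * N(-d2) - S_0 * exp(-qT) * N(-d1)
N(-d1) = 0.41086629; N(-d2) = 0.57330893
P = 103.1500 * 0.99451510 * 0.57330893 - 103.4400 * 1.00000000 * 0.41086629 = 16.3124


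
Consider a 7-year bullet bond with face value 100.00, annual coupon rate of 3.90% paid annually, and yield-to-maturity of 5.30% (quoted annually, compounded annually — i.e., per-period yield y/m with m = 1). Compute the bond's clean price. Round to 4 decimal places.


Answer: Price = 91.9864

Derivation:
Coupon per period c = face * coupon_rate / m = 3.900000
Periods per year m = 1; per-period yield y/m = 0.053000
Number of cashflows N = 7
Cashflows (t years, CF_t, discount factor 1/(1+y/m)^(m*t), PV):
  t = 1.0000: CF_t = 3.900000, DF = 0.949668, PV = 3.703704
  t = 2.0000: CF_t = 3.900000, DF = 0.901869, PV = 3.517287
  t = 3.0000: CF_t = 3.900000, DF = 0.856475, PV = 3.340254
  t = 4.0000: CF_t = 3.900000, DF = 0.813367, PV = 3.172131
  t = 5.0000: CF_t = 3.900000, DF = 0.772428, PV = 3.012470
  t = 6.0000: CF_t = 3.900000, DF = 0.733550, PV = 2.860845
  t = 7.0000: CF_t = 103.900000, DF = 0.696629, PV = 72.379728
Price P = sum_t PV_t = 91.986420


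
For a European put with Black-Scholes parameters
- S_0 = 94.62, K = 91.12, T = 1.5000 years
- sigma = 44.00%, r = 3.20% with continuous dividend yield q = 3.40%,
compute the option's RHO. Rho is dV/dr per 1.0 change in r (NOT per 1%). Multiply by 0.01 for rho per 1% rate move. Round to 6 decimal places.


d1 = 0.3338200827; d2 = -0.2050676607
phi(d1) = 0.3773219576; exp(-qT) = 0.9502786705; exp(-rT) = 0.9531337871
N(-d2) = 0.5812403688
Rho = -K*T*exp(-rT)*N(-d2) = -91.1200 * 1.5000 * 0.9531337871 * 0.5812403688 = -75.720697

Answer: Rho = -75.720697


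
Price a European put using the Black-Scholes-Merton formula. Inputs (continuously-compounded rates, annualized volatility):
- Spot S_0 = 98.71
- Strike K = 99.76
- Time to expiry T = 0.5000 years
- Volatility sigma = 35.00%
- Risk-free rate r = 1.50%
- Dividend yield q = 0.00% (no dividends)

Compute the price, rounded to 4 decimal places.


Answer: Price = 9.8892

Derivation:
d1 = (ln(S/K) + (r - q + 0.5*sigma^2) * T) / (sigma * sqrt(T)) = 0.11129439
d2 = d1 - sigma * sqrt(T) = -0.13619298
exp(-rT) = 0.99252805; exp(-qT) = 1.00000000
P = K * exp(-rT) * N(-d2) - S_0 * exp(-qT) * N(-d1)
N(-d1) = 0.45569145; N(-d2) = 0.55416564
P = 99.7600 * 0.99252805 * 0.55416564 - 98.7100 * 1.00000000 * 0.45569145 = 9.8892


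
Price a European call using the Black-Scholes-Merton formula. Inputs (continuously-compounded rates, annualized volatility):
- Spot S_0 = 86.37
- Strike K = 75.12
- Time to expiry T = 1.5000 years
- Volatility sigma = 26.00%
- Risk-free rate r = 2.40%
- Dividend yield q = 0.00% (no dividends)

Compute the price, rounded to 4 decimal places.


Answer: Price = 18.4715

Derivation:
d1 = (ln(S/K) + (r - q + 0.5*sigma^2) * T) / (sigma * sqrt(T)) = 0.71052022
d2 = d1 - sigma * sqrt(T) = 0.39208655
exp(-rT) = 0.96464029; exp(-qT) = 1.00000000
C = S_0 * exp(-qT) * N(d1) - K * exp(-rT) * N(d2)
N(d1) = 0.76130920; N(d2) = 0.65250287
C = 86.3700 * 1.00000000 * 0.76130920 - 75.1200 * 0.96464029 * 0.65250287 = 18.4715


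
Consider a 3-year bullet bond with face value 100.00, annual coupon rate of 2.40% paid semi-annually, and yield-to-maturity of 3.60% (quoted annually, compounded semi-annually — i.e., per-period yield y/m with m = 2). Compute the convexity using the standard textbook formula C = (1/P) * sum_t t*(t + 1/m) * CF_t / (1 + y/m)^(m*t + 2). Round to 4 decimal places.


Answer: Convexity = 9.7307

Derivation:
Coupon per period c = face * coupon_rate / m = 1.200000
Periods per year m = 2; per-period yield y/m = 0.018000
Number of cashflows N = 6
Cashflows (t years, CF_t, discount factor 1/(1+y/m)^(m*t), PV):
  t = 0.5000: CF_t = 1.200000, DF = 0.982318, PV = 1.178782
  t = 1.0000: CF_t = 1.200000, DF = 0.964949, PV = 1.157939
  t = 1.5000: CF_t = 1.200000, DF = 0.947887, PV = 1.137465
  t = 2.0000: CF_t = 1.200000, DF = 0.931127, PV = 1.117352
  t = 2.5000: CF_t = 1.200000, DF = 0.914663, PV = 1.097596
  t = 3.0000: CF_t = 101.200000, DF = 0.898490, PV = 90.927206
Price P = sum_t PV_t = 96.616339
Convexity numerator sum_t t*(t + 1/m) * CF_t / (1+y/m)^(m*t + 2):
  t = 0.5000: term = 0.568732
  t = 1.0000: term = 1.676028
  t = 1.5000: term = 3.292787
  t = 2.0000: term = 5.390941
  t = 2.5000: term = 7.943430
  t = 3.0000: term = 921.271397
Convexity = (1/P) * sum = 940.143315 / 96.616339 = 9.730687
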